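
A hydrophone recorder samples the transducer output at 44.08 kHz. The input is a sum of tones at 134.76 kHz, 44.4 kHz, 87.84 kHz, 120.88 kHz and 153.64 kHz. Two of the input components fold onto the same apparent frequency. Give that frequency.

fs/2 = 22.04 kHz.
134.76 kHz mod fs = 2.52 kHz.
2.52 kHz ≤ fs/2 = 22.04 kHz, appears at 2.52 kHz.
44.4 kHz mod fs = 0.32 kHz.
0.32 kHz ≤ fs/2 = 22.04 kHz, appears at 0.32 kHz.
87.84 kHz mod fs = 43.76 kHz.
43.76 kHz > fs/2 = 22.04 kHz, folds to fs − 43.76 kHz = 0.32 kHz.
120.88 kHz mod fs = 32.72 kHz.
32.72 kHz > fs/2 = 22.04 kHz, folds to fs − 32.72 kHz = 11.36 kHz.
153.64 kHz mod fs = 21.4 kHz.
21.4 kHz ≤ fs/2 = 22.04 kHz, appears at 21.4 kHz.
44.4 kHz and 87.84 kHz both map to 0.32 kHz.

0.32 kHz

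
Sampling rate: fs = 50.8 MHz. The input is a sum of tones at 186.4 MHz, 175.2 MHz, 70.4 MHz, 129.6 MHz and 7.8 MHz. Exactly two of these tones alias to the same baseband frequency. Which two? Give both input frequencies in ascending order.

129.6 MHz, 175.2 MHz

fs/2 = 25.4 MHz.
186.4 MHz mod fs = 34 MHz.
34 MHz > fs/2 = 25.4 MHz, folds to fs − 34 MHz = 16.8 MHz.
175.2 MHz mod fs = 22.8 MHz.
22.8 MHz ≤ fs/2 = 25.4 MHz, appears at 22.8 MHz.
70.4 MHz mod fs = 19.6 MHz.
19.6 MHz ≤ fs/2 = 25.4 MHz, appears at 19.6 MHz.
129.6 MHz mod fs = 28 MHz.
28 MHz > fs/2 = 25.4 MHz, folds to fs − 28 MHz = 22.8 MHz.
7.8 MHz ≤ fs/2 = 25.4 MHz, passes unchanged.
129.6 MHz and 175.2 MHz both map to 22.8 MHz.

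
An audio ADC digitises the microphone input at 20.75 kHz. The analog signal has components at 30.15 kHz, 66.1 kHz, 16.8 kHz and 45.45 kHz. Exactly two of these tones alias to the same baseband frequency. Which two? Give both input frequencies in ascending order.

fs/2 = 10.375 kHz.
30.15 kHz mod fs = 9.4 kHz.
9.4 kHz ≤ fs/2 = 10.375 kHz, appears at 9.4 kHz.
66.1 kHz mod fs = 3.85 kHz.
3.85 kHz ≤ fs/2 = 10.375 kHz, appears at 3.85 kHz.
16.8 kHz > fs/2 = 10.375 kHz, folds to fs − 16.8 kHz = 3.95 kHz.
45.45 kHz mod fs = 3.95 kHz.
3.95 kHz ≤ fs/2 = 10.375 kHz, appears at 3.95 kHz.
16.8 kHz and 45.45 kHz both map to 3.95 kHz.

16.8 kHz, 45.45 kHz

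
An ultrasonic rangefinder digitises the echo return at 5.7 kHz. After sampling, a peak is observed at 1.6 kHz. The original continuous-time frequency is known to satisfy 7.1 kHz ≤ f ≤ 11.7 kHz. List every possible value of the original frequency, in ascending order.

Frequencies that alias to 1.6 kHz are k·fs ± 1.6 kHz for integer k ≥ 0.
k=0: 1.6 kHz.
k=1: 4.1 kHz, 7.3 kHz.
k=2: 9.8 kHz, 13 kHz.
k=3: 15.5 kHz, 18.7 kHz.
Within [7.1 kHz, 11.7 kHz]: 7.3 kHz, 9.8 kHz.

7.3 kHz, 9.8 kHz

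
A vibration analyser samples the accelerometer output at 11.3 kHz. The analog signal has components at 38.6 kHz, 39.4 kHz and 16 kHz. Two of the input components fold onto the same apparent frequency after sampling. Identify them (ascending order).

fs/2 = 5.65 kHz.
38.6 kHz mod fs = 4.7 kHz.
4.7 kHz ≤ fs/2 = 5.65 kHz, appears at 4.7 kHz.
39.4 kHz mod fs = 5.5 kHz.
5.5 kHz ≤ fs/2 = 5.65 kHz, appears at 5.5 kHz.
16 kHz mod fs = 4.7 kHz.
4.7 kHz ≤ fs/2 = 5.65 kHz, appears at 4.7 kHz.
16 kHz and 38.6 kHz both map to 4.7 kHz.

16 kHz, 38.6 kHz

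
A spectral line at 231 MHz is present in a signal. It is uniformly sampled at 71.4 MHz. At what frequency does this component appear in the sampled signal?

231 MHz mod fs = 16.8 MHz.
16.8 MHz ≤ fs/2 = 35.7 MHz, appears at 16.8 MHz.

16.8 MHz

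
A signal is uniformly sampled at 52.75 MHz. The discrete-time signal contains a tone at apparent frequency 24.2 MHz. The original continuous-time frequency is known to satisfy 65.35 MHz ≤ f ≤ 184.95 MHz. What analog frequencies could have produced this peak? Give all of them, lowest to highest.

Frequencies that alias to 24.2 MHz are k·fs ± 24.2 MHz for integer k ≥ 0.
k=0: 24.2 MHz.
k=1: 28.55 MHz, 76.95 MHz.
k=2: 81.3 MHz, 129.7 MHz.
k=3: 134.05 MHz, 182.45 MHz.
k=4: 186.8 MHz, 235.2 MHz.
Within [65.35 MHz, 184.95 MHz]: 76.95 MHz, 81.3 MHz, 129.7 MHz, 134.05 MHz, 182.45 MHz.

76.95 MHz, 81.3 MHz, 129.7 MHz, 134.05 MHz, 182.45 MHz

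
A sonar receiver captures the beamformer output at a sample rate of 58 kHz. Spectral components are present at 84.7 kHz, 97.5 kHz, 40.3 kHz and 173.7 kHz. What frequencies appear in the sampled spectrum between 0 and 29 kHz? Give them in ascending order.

fs/2 = 29 kHz.
84.7 kHz mod fs = 26.7 kHz.
26.7 kHz ≤ fs/2 = 29 kHz, appears at 26.7 kHz.
97.5 kHz mod fs = 39.5 kHz.
39.5 kHz > fs/2 = 29 kHz, folds to fs − 39.5 kHz = 18.5 kHz.
40.3 kHz > fs/2 = 29 kHz, folds to fs − 40.3 kHz = 17.7 kHz.
173.7 kHz mod fs = 57.7 kHz.
57.7 kHz > fs/2 = 29 kHz, folds to fs − 57.7 kHz = 0.3 kHz.
Distinct values: {0.3 kHz, 17.7 kHz, 18.5 kHz, 26.7 kHz}.

0.3 kHz, 17.7 kHz, 18.5 kHz, 26.7 kHz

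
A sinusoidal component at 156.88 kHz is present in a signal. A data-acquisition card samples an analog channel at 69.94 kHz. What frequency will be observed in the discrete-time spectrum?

156.88 kHz mod fs = 17 kHz.
17 kHz ≤ fs/2 = 34.97 kHz, appears at 17 kHz.

17 kHz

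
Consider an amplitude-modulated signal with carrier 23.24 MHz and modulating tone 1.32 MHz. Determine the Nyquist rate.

AM sidebands sit at fc ± fm = 21.92 MHz and 24.56 MHz.
Highest-frequency component: 24.56 MHz.
Nyquist rate = 2 × 24.56 MHz = 49.12 MHz.

49.12 MHz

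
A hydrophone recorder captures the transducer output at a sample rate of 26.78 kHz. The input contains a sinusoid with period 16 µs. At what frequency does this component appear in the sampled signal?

8.94 kHz

T = 16 µs → f = 1/T = 62.5 kHz.
62.5 kHz mod fs = 8.94 kHz.
8.94 kHz ≤ fs/2 = 13.39 kHz, appears at 8.94 kHz.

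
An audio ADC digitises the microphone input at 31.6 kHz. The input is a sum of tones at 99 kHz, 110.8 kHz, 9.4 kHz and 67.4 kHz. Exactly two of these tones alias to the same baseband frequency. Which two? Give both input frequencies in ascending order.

67.4 kHz, 99 kHz

fs/2 = 15.8 kHz.
99 kHz mod fs = 4.2 kHz.
4.2 kHz ≤ fs/2 = 15.8 kHz, appears at 4.2 kHz.
110.8 kHz mod fs = 16 kHz.
16 kHz > fs/2 = 15.8 kHz, folds to fs − 16 kHz = 15.6 kHz.
9.4 kHz ≤ fs/2 = 15.8 kHz, passes unchanged.
67.4 kHz mod fs = 4.2 kHz.
4.2 kHz ≤ fs/2 = 15.8 kHz, appears at 4.2 kHz.
67.4 kHz and 99 kHz both map to 4.2 kHz.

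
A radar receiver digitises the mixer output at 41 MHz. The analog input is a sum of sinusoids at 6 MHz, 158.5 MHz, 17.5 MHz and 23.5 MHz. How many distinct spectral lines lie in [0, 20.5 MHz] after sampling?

fs/2 = 20.5 MHz.
6 MHz ≤ fs/2 = 20.5 MHz, passes unchanged.
158.5 MHz mod fs = 35.5 MHz.
35.5 MHz > fs/2 = 20.5 MHz, folds to fs − 35.5 MHz = 5.5 MHz.
17.5 MHz ≤ fs/2 = 20.5 MHz, passes unchanged.
23.5 MHz > fs/2 = 20.5 MHz, folds to fs − 23.5 MHz = 17.5 MHz.
Distinct values: {5.5 MHz, 6 MHz, 17.5 MHz} → 3.

3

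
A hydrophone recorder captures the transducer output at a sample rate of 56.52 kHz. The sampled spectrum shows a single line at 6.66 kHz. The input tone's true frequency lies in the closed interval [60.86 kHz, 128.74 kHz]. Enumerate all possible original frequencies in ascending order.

Frequencies that alias to 6.66 kHz are k·fs ± 6.66 kHz for integer k ≥ 0.
k=0: 6.66 kHz.
k=1: 49.86 kHz, 63.18 kHz.
k=2: 106.38 kHz, 119.7 kHz.
k=3: 162.9 kHz, 176.22 kHz.
Within [60.86 kHz, 128.74 kHz]: 63.18 kHz, 106.38 kHz, 119.7 kHz.

63.18 kHz, 106.38 kHz, 119.7 kHz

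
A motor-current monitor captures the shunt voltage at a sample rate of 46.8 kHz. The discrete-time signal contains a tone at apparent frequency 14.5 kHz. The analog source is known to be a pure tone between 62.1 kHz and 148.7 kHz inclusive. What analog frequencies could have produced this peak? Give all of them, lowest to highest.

Frequencies that alias to 14.5 kHz are k·fs ± 14.5 kHz for integer k ≥ 0.
k=0: 14.5 kHz.
k=1: 32.3 kHz, 61.3 kHz.
k=2: 79.1 kHz, 108.1 kHz.
k=3: 125.9 kHz, 154.9 kHz.
k=4: 172.7 kHz, 201.7 kHz.
Within [62.1 kHz, 148.7 kHz]: 79.1 kHz, 108.1 kHz, 125.9 kHz.

79.1 kHz, 108.1 kHz, 125.9 kHz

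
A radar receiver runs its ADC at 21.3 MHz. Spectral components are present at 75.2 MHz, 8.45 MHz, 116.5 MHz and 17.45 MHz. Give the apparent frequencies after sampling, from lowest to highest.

3.85 MHz, 8.45 MHz, 10 MHz

fs/2 = 10.65 MHz.
75.2 MHz mod fs = 11.3 MHz.
11.3 MHz > fs/2 = 10.65 MHz, folds to fs − 11.3 MHz = 10 MHz.
8.45 MHz ≤ fs/2 = 10.65 MHz, passes unchanged.
116.5 MHz mod fs = 10 MHz.
10 MHz ≤ fs/2 = 10.65 MHz, appears at 10 MHz.
17.45 MHz > fs/2 = 10.65 MHz, folds to fs − 17.45 MHz = 3.85 MHz.
Distinct values: {3.85 MHz, 8.45 MHz, 10 MHz}.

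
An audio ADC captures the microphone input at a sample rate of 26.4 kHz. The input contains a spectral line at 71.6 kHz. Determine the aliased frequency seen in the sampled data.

7.6 kHz

71.6 kHz mod fs = 18.8 kHz.
18.8 kHz > fs/2 = 13.2 kHz, folds to fs − 18.8 kHz = 7.6 kHz.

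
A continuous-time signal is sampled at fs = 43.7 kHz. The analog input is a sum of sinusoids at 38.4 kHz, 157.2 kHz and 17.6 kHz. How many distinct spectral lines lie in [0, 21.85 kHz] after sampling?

2

fs/2 = 21.85 kHz.
38.4 kHz > fs/2 = 21.85 kHz, folds to fs − 38.4 kHz = 5.3 kHz.
157.2 kHz mod fs = 26.1 kHz.
26.1 kHz > fs/2 = 21.85 kHz, folds to fs − 26.1 kHz = 17.6 kHz.
17.6 kHz ≤ fs/2 = 21.85 kHz, passes unchanged.
Distinct values: {5.3 kHz, 17.6 kHz} → 2.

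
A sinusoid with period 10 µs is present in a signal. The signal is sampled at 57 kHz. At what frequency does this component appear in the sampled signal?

14 kHz

T = 10 µs → f = 1/T = 100 kHz.
100 kHz mod fs = 43 kHz.
43 kHz > fs/2 = 28.5 kHz, folds to fs − 43 kHz = 14 kHz.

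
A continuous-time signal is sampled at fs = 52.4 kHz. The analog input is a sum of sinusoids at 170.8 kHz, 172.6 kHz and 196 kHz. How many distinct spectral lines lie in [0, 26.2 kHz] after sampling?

2

fs/2 = 26.2 kHz.
170.8 kHz mod fs = 13.6 kHz.
13.6 kHz ≤ fs/2 = 26.2 kHz, appears at 13.6 kHz.
172.6 kHz mod fs = 15.4 kHz.
15.4 kHz ≤ fs/2 = 26.2 kHz, appears at 15.4 kHz.
196 kHz mod fs = 38.8 kHz.
38.8 kHz > fs/2 = 26.2 kHz, folds to fs − 38.8 kHz = 13.6 kHz.
Distinct values: {13.6 kHz, 15.4 kHz} → 2.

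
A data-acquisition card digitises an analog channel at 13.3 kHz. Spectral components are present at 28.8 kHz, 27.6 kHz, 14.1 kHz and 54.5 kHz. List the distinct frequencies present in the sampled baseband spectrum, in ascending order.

fs/2 = 6.65 kHz.
28.8 kHz mod fs = 2.2 kHz.
2.2 kHz ≤ fs/2 = 6.65 kHz, appears at 2.2 kHz.
27.6 kHz mod fs = 1 kHz.
1 kHz ≤ fs/2 = 6.65 kHz, appears at 1 kHz.
14.1 kHz mod fs = 0.8 kHz.
0.8 kHz ≤ fs/2 = 6.65 kHz, appears at 0.8 kHz.
54.5 kHz mod fs = 1.3 kHz.
1.3 kHz ≤ fs/2 = 6.65 kHz, appears at 1.3 kHz.
Distinct values: {0.8 kHz, 1 kHz, 1.3 kHz, 2.2 kHz}.

0.8 kHz, 1 kHz, 1.3 kHz, 2.2 kHz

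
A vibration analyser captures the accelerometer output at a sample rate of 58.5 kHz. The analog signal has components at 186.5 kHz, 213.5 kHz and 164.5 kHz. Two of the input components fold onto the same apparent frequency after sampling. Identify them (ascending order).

164.5 kHz, 186.5 kHz

fs/2 = 29.25 kHz.
186.5 kHz mod fs = 11 kHz.
11 kHz ≤ fs/2 = 29.25 kHz, appears at 11 kHz.
213.5 kHz mod fs = 38 kHz.
38 kHz > fs/2 = 29.25 kHz, folds to fs − 38 kHz = 20.5 kHz.
164.5 kHz mod fs = 47.5 kHz.
47.5 kHz > fs/2 = 29.25 kHz, folds to fs − 47.5 kHz = 11 kHz.
164.5 kHz and 186.5 kHz both map to 11 kHz.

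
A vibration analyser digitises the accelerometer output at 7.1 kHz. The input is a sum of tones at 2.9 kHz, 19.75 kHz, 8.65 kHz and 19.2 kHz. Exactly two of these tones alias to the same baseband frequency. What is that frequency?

fs/2 = 3.55 kHz.
2.9 kHz ≤ fs/2 = 3.55 kHz, passes unchanged.
19.75 kHz mod fs = 5.55 kHz.
5.55 kHz > fs/2 = 3.55 kHz, folds to fs − 5.55 kHz = 1.55 kHz.
8.65 kHz mod fs = 1.55 kHz.
1.55 kHz ≤ fs/2 = 3.55 kHz, appears at 1.55 kHz.
19.2 kHz mod fs = 5 kHz.
5 kHz > fs/2 = 3.55 kHz, folds to fs − 5 kHz = 2.1 kHz.
8.65 kHz and 19.75 kHz both map to 1.55 kHz.

1.55 kHz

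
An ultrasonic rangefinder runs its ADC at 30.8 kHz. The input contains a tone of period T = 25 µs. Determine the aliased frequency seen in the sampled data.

9.2 kHz

T = 25 µs → f = 1/T = 40 kHz.
40 kHz mod fs = 9.2 kHz.
9.2 kHz ≤ fs/2 = 15.4 kHz, appears at 9.2 kHz.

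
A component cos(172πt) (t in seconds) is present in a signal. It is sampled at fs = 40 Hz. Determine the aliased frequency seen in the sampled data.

6 Hz

ω = 172π rad/s → f = ω/(2π) = 86 Hz.
86 Hz mod fs = 6 Hz.
6 Hz ≤ fs/2 = 20 Hz, appears at 6 Hz.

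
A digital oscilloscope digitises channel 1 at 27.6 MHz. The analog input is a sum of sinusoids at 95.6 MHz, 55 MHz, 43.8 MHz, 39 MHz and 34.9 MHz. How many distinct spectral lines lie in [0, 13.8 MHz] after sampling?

4

fs/2 = 13.8 MHz.
95.6 MHz mod fs = 12.8 MHz.
12.8 MHz ≤ fs/2 = 13.8 MHz, appears at 12.8 MHz.
55 MHz mod fs = 27.4 MHz.
27.4 MHz > fs/2 = 13.8 MHz, folds to fs − 27.4 MHz = 0.2 MHz.
43.8 MHz mod fs = 16.2 MHz.
16.2 MHz > fs/2 = 13.8 MHz, folds to fs − 16.2 MHz = 11.4 MHz.
39 MHz mod fs = 11.4 MHz.
11.4 MHz ≤ fs/2 = 13.8 MHz, appears at 11.4 MHz.
34.9 MHz mod fs = 7.3 MHz.
7.3 MHz ≤ fs/2 = 13.8 MHz, appears at 7.3 MHz.
Distinct values: {0.2 MHz, 7.3 MHz, 11.4 MHz, 12.8 MHz} → 4.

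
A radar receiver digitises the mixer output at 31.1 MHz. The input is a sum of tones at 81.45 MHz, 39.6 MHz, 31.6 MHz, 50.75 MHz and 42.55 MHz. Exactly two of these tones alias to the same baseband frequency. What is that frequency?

11.45 MHz

fs/2 = 15.55 MHz.
81.45 MHz mod fs = 19.25 MHz.
19.25 MHz > fs/2 = 15.55 MHz, folds to fs − 19.25 MHz = 11.85 MHz.
39.6 MHz mod fs = 8.5 MHz.
8.5 MHz ≤ fs/2 = 15.55 MHz, appears at 8.5 MHz.
31.6 MHz mod fs = 0.5 MHz.
0.5 MHz ≤ fs/2 = 15.55 MHz, appears at 0.5 MHz.
50.75 MHz mod fs = 19.65 MHz.
19.65 MHz > fs/2 = 15.55 MHz, folds to fs − 19.65 MHz = 11.45 MHz.
42.55 MHz mod fs = 11.45 MHz.
11.45 MHz ≤ fs/2 = 15.55 MHz, appears at 11.45 MHz.
42.55 MHz and 50.75 MHz both map to 11.45 MHz.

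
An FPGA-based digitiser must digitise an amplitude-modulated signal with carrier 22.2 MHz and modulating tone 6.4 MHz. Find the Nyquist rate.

57.2 MHz

AM sidebands sit at fc ± fm = 15.8 MHz and 28.6 MHz.
Highest-frequency component: 28.6 MHz.
Nyquist rate = 2 × 28.6 MHz = 57.2 MHz.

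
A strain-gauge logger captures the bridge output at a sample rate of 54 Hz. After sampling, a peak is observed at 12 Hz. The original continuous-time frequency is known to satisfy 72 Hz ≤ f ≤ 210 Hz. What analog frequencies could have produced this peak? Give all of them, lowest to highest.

96 Hz, 120 Hz, 150 Hz, 174 Hz, 204 Hz

Frequencies that alias to 12 Hz are k·fs ± 12 Hz for integer k ≥ 0.
k=0: 12 Hz.
k=1: 42 Hz, 66 Hz.
k=2: 96 Hz, 120 Hz.
k=3: 150 Hz, 174 Hz.
k=4: 204 Hz, 228 Hz.
k=5: 258 Hz, 282 Hz.
Within [72 Hz, 210 Hz]: 96 Hz, 120 Hz, 150 Hz, 174 Hz, 204 Hz.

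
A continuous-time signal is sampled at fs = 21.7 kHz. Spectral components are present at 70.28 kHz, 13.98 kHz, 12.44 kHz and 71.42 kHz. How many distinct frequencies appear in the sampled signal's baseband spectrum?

fs/2 = 10.85 kHz.
70.28 kHz mod fs = 5.18 kHz.
5.18 kHz ≤ fs/2 = 10.85 kHz, appears at 5.18 kHz.
13.98 kHz > fs/2 = 10.85 kHz, folds to fs − 13.98 kHz = 7.72 kHz.
12.44 kHz > fs/2 = 10.85 kHz, folds to fs − 12.44 kHz = 9.26 kHz.
71.42 kHz mod fs = 6.32 kHz.
6.32 kHz ≤ fs/2 = 10.85 kHz, appears at 6.32 kHz.
Distinct values: {5.18 kHz, 6.32 kHz, 7.72 kHz, 9.26 kHz} → 4.

4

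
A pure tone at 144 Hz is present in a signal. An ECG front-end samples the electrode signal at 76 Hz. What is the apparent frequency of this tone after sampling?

144 Hz mod fs = 68 Hz.
68 Hz > fs/2 = 38 Hz, folds to fs − 68 Hz = 8 Hz.

8 Hz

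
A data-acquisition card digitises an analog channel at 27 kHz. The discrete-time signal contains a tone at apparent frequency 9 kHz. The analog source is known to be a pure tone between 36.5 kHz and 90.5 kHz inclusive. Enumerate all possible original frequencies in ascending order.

45 kHz, 63 kHz, 72 kHz, 90 kHz

Frequencies that alias to 9 kHz are k·fs ± 9 kHz for integer k ≥ 0.
k=0: 9 kHz.
k=1: 18 kHz, 36 kHz.
k=2: 45 kHz, 63 kHz.
k=3: 72 kHz, 90 kHz.
k=4: 99 kHz, 117 kHz.
Within [36.5 kHz, 90.5 kHz]: 45 kHz, 63 kHz, 72 kHz, 90 kHz.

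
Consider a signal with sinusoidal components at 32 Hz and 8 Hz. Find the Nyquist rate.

Highest-frequency component: 32 Hz.
Nyquist rate = 2 × 32 Hz = 64 Hz.

64 Hz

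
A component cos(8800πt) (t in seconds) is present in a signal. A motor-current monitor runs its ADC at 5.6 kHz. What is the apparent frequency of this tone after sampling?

ω = 8800π rad/s → f = ω/(2π) = 4400 Hz = 4.4 kHz.
4.4 kHz > fs/2 = 2.8 kHz, folds to fs − 4.4 kHz = 1.2 kHz.

1.2 kHz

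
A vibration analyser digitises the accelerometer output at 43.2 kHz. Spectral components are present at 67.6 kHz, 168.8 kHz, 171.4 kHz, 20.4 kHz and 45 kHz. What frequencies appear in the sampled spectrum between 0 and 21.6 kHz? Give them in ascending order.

fs/2 = 21.6 kHz.
67.6 kHz mod fs = 24.4 kHz.
24.4 kHz > fs/2 = 21.6 kHz, folds to fs − 24.4 kHz = 18.8 kHz.
168.8 kHz mod fs = 39.2 kHz.
39.2 kHz > fs/2 = 21.6 kHz, folds to fs − 39.2 kHz = 4 kHz.
171.4 kHz mod fs = 41.8 kHz.
41.8 kHz > fs/2 = 21.6 kHz, folds to fs − 41.8 kHz = 1.4 kHz.
20.4 kHz ≤ fs/2 = 21.6 kHz, passes unchanged.
45 kHz mod fs = 1.8 kHz.
1.8 kHz ≤ fs/2 = 21.6 kHz, appears at 1.8 kHz.
Distinct values: {1.4 kHz, 1.8 kHz, 4 kHz, 18.8 kHz, 20.4 kHz}.

1.4 kHz, 1.8 kHz, 4 kHz, 18.8 kHz, 20.4 kHz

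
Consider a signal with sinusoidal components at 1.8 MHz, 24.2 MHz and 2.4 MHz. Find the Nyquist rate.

48.4 MHz

Highest-frequency component: 24.2 MHz.
Nyquist rate = 2 × 24.2 MHz = 48.4 MHz.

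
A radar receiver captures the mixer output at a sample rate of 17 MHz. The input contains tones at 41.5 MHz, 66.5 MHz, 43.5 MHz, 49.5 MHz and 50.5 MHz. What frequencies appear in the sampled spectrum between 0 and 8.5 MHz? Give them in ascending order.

0.5 MHz, 1.5 MHz, 7.5 MHz

fs/2 = 8.5 MHz.
41.5 MHz mod fs = 7.5 MHz.
7.5 MHz ≤ fs/2 = 8.5 MHz, appears at 7.5 MHz.
66.5 MHz mod fs = 15.5 MHz.
15.5 MHz > fs/2 = 8.5 MHz, folds to fs − 15.5 MHz = 1.5 MHz.
43.5 MHz mod fs = 9.5 MHz.
9.5 MHz > fs/2 = 8.5 MHz, folds to fs − 9.5 MHz = 7.5 MHz.
49.5 MHz mod fs = 15.5 MHz.
15.5 MHz > fs/2 = 8.5 MHz, folds to fs − 15.5 MHz = 1.5 MHz.
50.5 MHz mod fs = 16.5 MHz.
16.5 MHz > fs/2 = 8.5 MHz, folds to fs − 16.5 MHz = 0.5 MHz.
Distinct values: {0.5 MHz, 1.5 MHz, 7.5 MHz}.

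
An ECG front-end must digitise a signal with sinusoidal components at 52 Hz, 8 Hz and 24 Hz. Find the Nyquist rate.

104 Hz

Highest-frequency component: 52 Hz.
Nyquist rate = 2 × 52 Hz = 104 Hz.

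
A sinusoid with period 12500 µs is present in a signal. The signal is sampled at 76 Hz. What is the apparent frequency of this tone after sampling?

T = 12500 µs → f = 1/T = 80 Hz.
80 Hz mod fs = 4 Hz.
4 Hz ≤ fs/2 = 38 Hz, appears at 4 Hz.

4 Hz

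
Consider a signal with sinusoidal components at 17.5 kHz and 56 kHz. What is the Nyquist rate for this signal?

Highest-frequency component: 56 kHz.
Nyquist rate = 2 × 56 kHz = 112 kHz.

112 kHz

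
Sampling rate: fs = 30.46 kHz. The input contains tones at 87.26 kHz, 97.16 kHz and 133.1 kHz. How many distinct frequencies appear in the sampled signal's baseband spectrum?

fs/2 = 15.23 kHz.
87.26 kHz mod fs = 26.34 kHz.
26.34 kHz > fs/2 = 15.23 kHz, folds to fs − 26.34 kHz = 4.12 kHz.
97.16 kHz mod fs = 5.78 kHz.
5.78 kHz ≤ fs/2 = 15.23 kHz, appears at 5.78 kHz.
133.1 kHz mod fs = 11.26 kHz.
11.26 kHz ≤ fs/2 = 15.23 kHz, appears at 11.26 kHz.
Distinct values: {4.12 kHz, 5.78 kHz, 11.26 kHz} → 3.

3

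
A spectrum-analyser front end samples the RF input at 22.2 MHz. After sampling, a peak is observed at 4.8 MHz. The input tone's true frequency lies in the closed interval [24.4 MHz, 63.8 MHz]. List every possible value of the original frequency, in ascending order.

Frequencies that alias to 4.8 MHz are k·fs ± 4.8 MHz for integer k ≥ 0.
k=0: 4.8 MHz.
k=1: 17.4 MHz, 27 MHz.
k=2: 39.6 MHz, 49.2 MHz.
k=3: 61.8 MHz, 71.4 MHz.
k=4: 84 MHz, 93.6 MHz.
Within [24.4 MHz, 63.8 MHz]: 27 MHz, 39.6 MHz, 49.2 MHz, 61.8 MHz.

27 MHz, 39.6 MHz, 49.2 MHz, 61.8 MHz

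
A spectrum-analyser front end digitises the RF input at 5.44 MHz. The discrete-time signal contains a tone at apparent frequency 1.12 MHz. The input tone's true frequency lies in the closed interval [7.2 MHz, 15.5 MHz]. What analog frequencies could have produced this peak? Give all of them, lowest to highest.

Frequencies that alias to 1.12 MHz are k·fs ± 1.12 MHz for integer k ≥ 0.
k=0: 1.12 MHz.
k=1: 4.32 MHz, 6.56 MHz.
k=2: 9.76 MHz, 12 MHz.
k=3: 15.2 MHz, 17.44 MHz.
k=4: 20.64 MHz, 22.88 MHz.
Within [7.2 MHz, 15.5 MHz]: 9.76 MHz, 12 MHz, 15.2 MHz.

9.76 MHz, 12 MHz, 15.2 MHz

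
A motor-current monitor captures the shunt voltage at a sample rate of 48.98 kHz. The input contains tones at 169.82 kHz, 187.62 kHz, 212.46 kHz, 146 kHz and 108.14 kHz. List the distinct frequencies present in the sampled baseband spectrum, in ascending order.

0.94 kHz, 8.3 kHz, 10.18 kHz, 16.54 kHz, 22.88 kHz

fs/2 = 24.49 kHz.
169.82 kHz mod fs = 22.88 kHz.
22.88 kHz ≤ fs/2 = 24.49 kHz, appears at 22.88 kHz.
187.62 kHz mod fs = 40.68 kHz.
40.68 kHz > fs/2 = 24.49 kHz, folds to fs − 40.68 kHz = 8.3 kHz.
212.46 kHz mod fs = 16.54 kHz.
16.54 kHz ≤ fs/2 = 24.49 kHz, appears at 16.54 kHz.
146 kHz mod fs = 48.04 kHz.
48.04 kHz > fs/2 = 24.49 kHz, folds to fs − 48.04 kHz = 0.94 kHz.
108.14 kHz mod fs = 10.18 kHz.
10.18 kHz ≤ fs/2 = 24.49 kHz, appears at 10.18 kHz.
Distinct values: {0.94 kHz, 8.3 kHz, 10.18 kHz, 16.54 kHz, 22.88 kHz}.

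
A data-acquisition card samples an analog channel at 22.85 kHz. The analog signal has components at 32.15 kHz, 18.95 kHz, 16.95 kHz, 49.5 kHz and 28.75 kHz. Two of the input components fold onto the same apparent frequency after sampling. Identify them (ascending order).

16.95 kHz, 28.75 kHz

fs/2 = 11.425 kHz.
32.15 kHz mod fs = 9.3 kHz.
9.3 kHz ≤ fs/2 = 11.425 kHz, appears at 9.3 kHz.
18.95 kHz > fs/2 = 11.425 kHz, folds to fs − 18.95 kHz = 3.9 kHz.
16.95 kHz > fs/2 = 11.425 kHz, folds to fs − 16.95 kHz = 5.9 kHz.
49.5 kHz mod fs = 3.8 kHz.
3.8 kHz ≤ fs/2 = 11.425 kHz, appears at 3.8 kHz.
28.75 kHz mod fs = 5.9 kHz.
5.9 kHz ≤ fs/2 = 11.425 kHz, appears at 5.9 kHz.
16.95 kHz and 28.75 kHz both map to 5.9 kHz.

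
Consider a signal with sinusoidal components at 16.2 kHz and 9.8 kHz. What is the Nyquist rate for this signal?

Highest-frequency component: 16.2 kHz.
Nyquist rate = 2 × 16.2 kHz = 32.4 kHz.

32.4 kHz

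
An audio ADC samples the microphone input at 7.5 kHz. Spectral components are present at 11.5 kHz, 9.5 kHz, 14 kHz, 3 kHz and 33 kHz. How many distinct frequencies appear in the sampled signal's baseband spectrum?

4

fs/2 = 3.75 kHz.
11.5 kHz mod fs = 4 kHz.
4 kHz > fs/2 = 3.75 kHz, folds to fs − 4 kHz = 3.5 kHz.
9.5 kHz mod fs = 2 kHz.
2 kHz ≤ fs/2 = 3.75 kHz, appears at 2 kHz.
14 kHz mod fs = 6.5 kHz.
6.5 kHz > fs/2 = 3.75 kHz, folds to fs − 6.5 kHz = 1 kHz.
3 kHz ≤ fs/2 = 3.75 kHz, passes unchanged.
33 kHz mod fs = 3 kHz.
3 kHz ≤ fs/2 = 3.75 kHz, appears at 3 kHz.
Distinct values: {1 kHz, 2 kHz, 3 kHz, 3.5 kHz} → 4.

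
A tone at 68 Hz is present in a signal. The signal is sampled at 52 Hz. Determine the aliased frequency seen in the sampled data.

68 Hz mod fs = 16 Hz.
16 Hz ≤ fs/2 = 26 Hz, appears at 16 Hz.

16 Hz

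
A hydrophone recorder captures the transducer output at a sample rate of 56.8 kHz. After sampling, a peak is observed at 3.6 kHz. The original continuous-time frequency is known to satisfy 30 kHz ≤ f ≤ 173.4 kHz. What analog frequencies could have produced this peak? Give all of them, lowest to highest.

Frequencies that alias to 3.6 kHz are k·fs ± 3.6 kHz for integer k ≥ 0.
k=0: 3.6 kHz.
k=1: 53.2 kHz, 60.4 kHz.
k=2: 110 kHz, 117.2 kHz.
k=3: 166.8 kHz, 174 kHz.
k=4: 223.6 kHz, 230.8 kHz.
Within [30 kHz, 173.4 kHz]: 53.2 kHz, 60.4 kHz, 110 kHz, 117.2 kHz, 166.8 kHz.

53.2 kHz, 60.4 kHz, 110 kHz, 117.2 kHz, 166.8 kHz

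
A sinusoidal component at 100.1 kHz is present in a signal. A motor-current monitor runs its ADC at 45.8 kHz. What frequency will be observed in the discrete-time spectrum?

8.5 kHz

100.1 kHz mod fs = 8.5 kHz.
8.5 kHz ≤ fs/2 = 22.9 kHz, appears at 8.5 kHz.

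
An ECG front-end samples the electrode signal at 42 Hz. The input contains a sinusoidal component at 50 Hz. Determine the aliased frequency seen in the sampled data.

50 Hz mod fs = 8 Hz.
8 Hz ≤ fs/2 = 21 Hz, appears at 8 Hz.

8 Hz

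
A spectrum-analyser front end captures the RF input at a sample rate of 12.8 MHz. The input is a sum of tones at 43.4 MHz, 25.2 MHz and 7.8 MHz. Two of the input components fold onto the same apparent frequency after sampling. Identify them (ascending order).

7.8 MHz, 43.4 MHz

fs/2 = 6.4 MHz.
43.4 MHz mod fs = 5 MHz.
5 MHz ≤ fs/2 = 6.4 MHz, appears at 5 MHz.
25.2 MHz mod fs = 12.4 MHz.
12.4 MHz > fs/2 = 6.4 MHz, folds to fs − 12.4 MHz = 0.4 MHz.
7.8 MHz > fs/2 = 6.4 MHz, folds to fs − 7.8 MHz = 5 MHz.
7.8 MHz and 43.4 MHz both map to 5 MHz.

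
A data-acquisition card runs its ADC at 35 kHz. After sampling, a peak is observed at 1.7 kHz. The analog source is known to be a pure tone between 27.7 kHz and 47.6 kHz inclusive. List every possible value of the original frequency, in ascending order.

33.3 kHz, 36.7 kHz

Frequencies that alias to 1.7 kHz are k·fs ± 1.7 kHz for integer k ≥ 0.
k=0: 1.7 kHz.
k=1: 33.3 kHz, 36.7 kHz.
k=2: 68.3 kHz, 71.7 kHz.
Within [27.7 kHz, 47.6 kHz]: 33.3 kHz, 36.7 kHz.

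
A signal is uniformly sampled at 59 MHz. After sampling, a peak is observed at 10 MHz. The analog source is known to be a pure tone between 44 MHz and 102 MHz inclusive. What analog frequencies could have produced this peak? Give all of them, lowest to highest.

49 MHz, 69 MHz

Frequencies that alias to 10 MHz are k·fs ± 10 MHz for integer k ≥ 0.
k=0: 10 MHz.
k=1: 49 MHz, 69 MHz.
k=2: 108 MHz, 128 MHz.
Within [44 MHz, 102 MHz]: 49 MHz, 69 MHz.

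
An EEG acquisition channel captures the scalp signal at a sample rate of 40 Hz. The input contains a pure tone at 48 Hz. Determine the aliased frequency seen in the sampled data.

8 Hz

48 Hz mod fs = 8 Hz.
8 Hz ≤ fs/2 = 20 Hz, appears at 8 Hz.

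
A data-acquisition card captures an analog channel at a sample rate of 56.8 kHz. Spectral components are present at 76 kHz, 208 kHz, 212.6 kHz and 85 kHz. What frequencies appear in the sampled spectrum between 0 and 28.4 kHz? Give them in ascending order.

fs/2 = 28.4 kHz.
76 kHz mod fs = 19.2 kHz.
19.2 kHz ≤ fs/2 = 28.4 kHz, appears at 19.2 kHz.
208 kHz mod fs = 37.6 kHz.
37.6 kHz > fs/2 = 28.4 kHz, folds to fs − 37.6 kHz = 19.2 kHz.
212.6 kHz mod fs = 42.2 kHz.
42.2 kHz > fs/2 = 28.4 kHz, folds to fs − 42.2 kHz = 14.6 kHz.
85 kHz mod fs = 28.2 kHz.
28.2 kHz ≤ fs/2 = 28.4 kHz, appears at 28.2 kHz.
Distinct values: {14.6 kHz, 19.2 kHz, 28.2 kHz}.

14.6 kHz, 19.2 kHz, 28.2 kHz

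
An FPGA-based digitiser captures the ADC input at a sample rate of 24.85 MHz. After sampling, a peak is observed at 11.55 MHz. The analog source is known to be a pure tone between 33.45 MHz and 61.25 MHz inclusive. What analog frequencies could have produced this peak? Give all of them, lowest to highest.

Frequencies that alias to 11.55 MHz are k·fs ± 11.55 MHz for integer k ≥ 0.
k=0: 11.55 MHz.
k=1: 13.3 MHz, 36.4 MHz.
k=2: 38.15 MHz, 61.25 MHz.
k=3: 63 MHz, 86.1 MHz.
Within [33.45 MHz, 61.25 MHz]: 36.4 MHz, 38.15 MHz, 61.25 MHz.

36.4 MHz, 38.15 MHz, 61.25 MHz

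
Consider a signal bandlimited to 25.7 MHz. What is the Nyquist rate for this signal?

Nyquist rate = 2 × 25.7 MHz = 51.4 MHz.

51.4 MHz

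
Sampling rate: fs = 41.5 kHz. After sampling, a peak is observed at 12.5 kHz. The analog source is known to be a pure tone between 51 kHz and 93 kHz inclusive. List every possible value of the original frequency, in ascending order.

Frequencies that alias to 12.5 kHz are k·fs ± 12.5 kHz for integer k ≥ 0.
k=0: 12.5 kHz.
k=1: 29 kHz, 54 kHz.
k=2: 70.5 kHz, 95.5 kHz.
k=3: 112 kHz, 137 kHz.
Within [51 kHz, 93 kHz]: 54 kHz, 70.5 kHz.

54 kHz, 70.5 kHz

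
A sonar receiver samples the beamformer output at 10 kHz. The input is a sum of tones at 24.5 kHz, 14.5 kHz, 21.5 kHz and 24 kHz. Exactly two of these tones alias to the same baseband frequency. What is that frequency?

4.5 kHz

fs/2 = 5 kHz.
24.5 kHz mod fs = 4.5 kHz.
4.5 kHz ≤ fs/2 = 5 kHz, appears at 4.5 kHz.
14.5 kHz mod fs = 4.5 kHz.
4.5 kHz ≤ fs/2 = 5 kHz, appears at 4.5 kHz.
21.5 kHz mod fs = 1.5 kHz.
1.5 kHz ≤ fs/2 = 5 kHz, appears at 1.5 kHz.
24 kHz mod fs = 4 kHz.
4 kHz ≤ fs/2 = 5 kHz, appears at 4 kHz.
14.5 kHz and 24.5 kHz both map to 4.5 kHz.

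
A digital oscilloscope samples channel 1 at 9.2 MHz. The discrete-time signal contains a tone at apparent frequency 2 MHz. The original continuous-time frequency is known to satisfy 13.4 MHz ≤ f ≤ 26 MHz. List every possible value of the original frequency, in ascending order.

Frequencies that alias to 2 MHz are k·fs ± 2 MHz for integer k ≥ 0.
k=0: 2 MHz.
k=1: 7.2 MHz, 11.2 MHz.
k=2: 16.4 MHz, 20.4 MHz.
k=3: 25.6 MHz, 29.6 MHz.
k=4: 34.8 MHz, 38.8 MHz.
Within [13.4 MHz, 26 MHz]: 16.4 MHz, 20.4 MHz, 25.6 MHz.

16.4 MHz, 20.4 MHz, 25.6 MHz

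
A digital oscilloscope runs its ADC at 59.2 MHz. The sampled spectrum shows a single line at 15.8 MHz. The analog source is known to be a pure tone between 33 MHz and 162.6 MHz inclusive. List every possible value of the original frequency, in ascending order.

Frequencies that alias to 15.8 MHz are k·fs ± 15.8 MHz for integer k ≥ 0.
k=0: 15.8 MHz.
k=1: 43.4 MHz, 75 MHz.
k=2: 102.6 MHz, 134.2 MHz.
k=3: 161.8 MHz, 193.4 MHz.
k=4: 221 MHz, 252.6 MHz.
Within [33 MHz, 162.6 MHz]: 43.4 MHz, 75 MHz, 102.6 MHz, 134.2 MHz, 161.8 MHz.

43.4 MHz, 75 MHz, 102.6 MHz, 134.2 MHz, 161.8 MHz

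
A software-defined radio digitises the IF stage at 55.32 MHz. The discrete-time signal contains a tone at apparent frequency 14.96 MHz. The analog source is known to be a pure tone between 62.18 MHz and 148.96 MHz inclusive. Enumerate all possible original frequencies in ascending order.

70.28 MHz, 95.68 MHz, 125.6 MHz

Frequencies that alias to 14.96 MHz are k·fs ± 14.96 MHz for integer k ≥ 0.
k=0: 14.96 MHz.
k=1: 40.36 MHz, 70.28 MHz.
k=2: 95.68 MHz, 125.6 MHz.
k=3: 151 MHz, 180.92 MHz.
Within [62.18 MHz, 148.96 MHz]: 70.28 MHz, 95.68 MHz, 125.6 MHz.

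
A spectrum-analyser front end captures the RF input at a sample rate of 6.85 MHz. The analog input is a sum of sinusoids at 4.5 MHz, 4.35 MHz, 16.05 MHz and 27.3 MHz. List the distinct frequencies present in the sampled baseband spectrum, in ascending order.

0.1 MHz, 2.35 MHz, 2.5 MHz

fs/2 = 3.425 MHz.
4.5 MHz > fs/2 = 3.425 MHz, folds to fs − 4.5 MHz = 2.35 MHz.
4.35 MHz > fs/2 = 3.425 MHz, folds to fs − 4.35 MHz = 2.5 MHz.
16.05 MHz mod fs = 2.35 MHz.
2.35 MHz ≤ fs/2 = 3.425 MHz, appears at 2.35 MHz.
27.3 MHz mod fs = 6.75 MHz.
6.75 MHz > fs/2 = 3.425 MHz, folds to fs − 6.75 MHz = 0.1 MHz.
Distinct values: {0.1 MHz, 2.35 MHz, 2.5 MHz}.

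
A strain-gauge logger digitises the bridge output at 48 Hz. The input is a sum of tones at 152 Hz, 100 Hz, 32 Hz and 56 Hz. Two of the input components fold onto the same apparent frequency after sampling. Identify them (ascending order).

56 Hz, 152 Hz

fs/2 = 24 Hz.
152 Hz mod fs = 8 Hz.
8 Hz ≤ fs/2 = 24 Hz, appears at 8 Hz.
100 Hz mod fs = 4 Hz.
4 Hz ≤ fs/2 = 24 Hz, appears at 4 Hz.
32 Hz > fs/2 = 24 Hz, folds to fs − 32 Hz = 16 Hz.
56 Hz mod fs = 8 Hz.
8 Hz ≤ fs/2 = 24 Hz, appears at 8 Hz.
56 Hz and 152 Hz both map to 8 Hz.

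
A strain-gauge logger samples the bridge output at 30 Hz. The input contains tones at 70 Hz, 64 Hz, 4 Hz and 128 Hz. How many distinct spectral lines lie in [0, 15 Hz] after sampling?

fs/2 = 15 Hz.
70 Hz mod fs = 10 Hz.
10 Hz ≤ fs/2 = 15 Hz, appears at 10 Hz.
64 Hz mod fs = 4 Hz.
4 Hz ≤ fs/2 = 15 Hz, appears at 4 Hz.
4 Hz ≤ fs/2 = 15 Hz, passes unchanged.
128 Hz mod fs = 8 Hz.
8 Hz ≤ fs/2 = 15 Hz, appears at 8 Hz.
Distinct values: {4 Hz, 8 Hz, 10 Hz} → 3.

3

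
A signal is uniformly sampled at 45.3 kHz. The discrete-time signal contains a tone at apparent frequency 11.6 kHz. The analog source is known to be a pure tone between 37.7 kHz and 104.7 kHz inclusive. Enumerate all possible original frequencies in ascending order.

Frequencies that alias to 11.6 kHz are k·fs ± 11.6 kHz for integer k ≥ 0.
k=0: 11.6 kHz.
k=1: 33.7 kHz, 56.9 kHz.
k=2: 79 kHz, 102.2 kHz.
k=3: 124.3 kHz, 147.5 kHz.
Within [37.7 kHz, 104.7 kHz]: 56.9 kHz, 79 kHz, 102.2 kHz.

56.9 kHz, 79 kHz, 102.2 kHz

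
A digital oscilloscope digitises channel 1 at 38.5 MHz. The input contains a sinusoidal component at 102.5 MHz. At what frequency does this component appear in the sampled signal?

13 MHz

102.5 MHz mod fs = 25.5 MHz.
25.5 MHz > fs/2 = 19.25 MHz, folds to fs − 25.5 MHz = 13 MHz.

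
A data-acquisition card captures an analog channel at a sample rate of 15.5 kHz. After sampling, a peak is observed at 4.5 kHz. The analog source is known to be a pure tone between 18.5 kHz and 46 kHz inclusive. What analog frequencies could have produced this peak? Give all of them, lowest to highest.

20 kHz, 26.5 kHz, 35.5 kHz, 42 kHz

Frequencies that alias to 4.5 kHz are k·fs ± 4.5 kHz for integer k ≥ 0.
k=0: 4.5 kHz.
k=1: 11 kHz, 20 kHz.
k=2: 26.5 kHz, 35.5 kHz.
k=3: 42 kHz, 51 kHz.
k=4: 57.5 kHz, 66.5 kHz.
Within [18.5 kHz, 46 kHz]: 20 kHz, 26.5 kHz, 35.5 kHz, 42 kHz.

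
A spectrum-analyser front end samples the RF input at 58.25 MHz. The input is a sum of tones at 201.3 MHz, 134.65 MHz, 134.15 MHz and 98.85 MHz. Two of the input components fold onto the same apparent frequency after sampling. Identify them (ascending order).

98.85 MHz, 134.15 MHz

fs/2 = 29.125 MHz.
201.3 MHz mod fs = 26.55 MHz.
26.55 MHz ≤ fs/2 = 29.125 MHz, appears at 26.55 MHz.
134.65 MHz mod fs = 18.15 MHz.
18.15 MHz ≤ fs/2 = 29.125 MHz, appears at 18.15 MHz.
134.15 MHz mod fs = 17.65 MHz.
17.65 MHz ≤ fs/2 = 29.125 MHz, appears at 17.65 MHz.
98.85 MHz mod fs = 40.6 MHz.
40.6 MHz > fs/2 = 29.125 MHz, folds to fs − 40.6 MHz = 17.65 MHz.
98.85 MHz and 134.15 MHz both map to 17.65 MHz.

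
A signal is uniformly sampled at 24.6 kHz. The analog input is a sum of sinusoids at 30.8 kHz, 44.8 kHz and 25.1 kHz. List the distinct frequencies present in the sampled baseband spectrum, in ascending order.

0.5 kHz, 4.4 kHz, 6.2 kHz

fs/2 = 12.3 kHz.
30.8 kHz mod fs = 6.2 kHz.
6.2 kHz ≤ fs/2 = 12.3 kHz, appears at 6.2 kHz.
44.8 kHz mod fs = 20.2 kHz.
20.2 kHz > fs/2 = 12.3 kHz, folds to fs − 20.2 kHz = 4.4 kHz.
25.1 kHz mod fs = 0.5 kHz.
0.5 kHz ≤ fs/2 = 12.3 kHz, appears at 0.5 kHz.
Distinct values: {0.5 kHz, 4.4 kHz, 6.2 kHz}.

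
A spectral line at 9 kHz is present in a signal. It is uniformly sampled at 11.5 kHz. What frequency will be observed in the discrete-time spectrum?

2.5 kHz

9 kHz > fs/2 = 5.75 kHz, folds to fs − 9 kHz = 2.5 kHz.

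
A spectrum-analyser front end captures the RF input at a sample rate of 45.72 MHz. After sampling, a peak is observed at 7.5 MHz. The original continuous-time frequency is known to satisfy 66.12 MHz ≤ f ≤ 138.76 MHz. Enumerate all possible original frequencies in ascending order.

83.94 MHz, 98.94 MHz, 129.66 MHz

Frequencies that alias to 7.5 MHz are k·fs ± 7.5 MHz for integer k ≥ 0.
k=0: 7.5 MHz.
k=1: 38.22 MHz, 53.22 MHz.
k=2: 83.94 MHz, 98.94 MHz.
k=3: 129.66 MHz, 144.66 MHz.
k=4: 175.38 MHz, 190.38 MHz.
Within [66.12 MHz, 138.76 MHz]: 83.94 MHz, 98.94 MHz, 129.66 MHz.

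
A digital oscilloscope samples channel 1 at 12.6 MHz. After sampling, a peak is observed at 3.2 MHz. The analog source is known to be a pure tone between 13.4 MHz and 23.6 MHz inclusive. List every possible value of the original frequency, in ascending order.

15.8 MHz, 22 MHz

Frequencies that alias to 3.2 MHz are k·fs ± 3.2 MHz for integer k ≥ 0.
k=0: 3.2 MHz.
k=1: 9.4 MHz, 15.8 MHz.
k=2: 22 MHz, 28.4 MHz.
k=3: 34.6 MHz, 41 MHz.
Within [13.4 MHz, 23.6 MHz]: 15.8 MHz, 22 MHz.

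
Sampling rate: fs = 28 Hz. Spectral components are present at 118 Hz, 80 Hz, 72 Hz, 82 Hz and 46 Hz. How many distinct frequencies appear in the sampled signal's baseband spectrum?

5

fs/2 = 14 Hz.
118 Hz mod fs = 6 Hz.
6 Hz ≤ fs/2 = 14 Hz, appears at 6 Hz.
80 Hz mod fs = 24 Hz.
24 Hz > fs/2 = 14 Hz, folds to fs − 24 Hz = 4 Hz.
72 Hz mod fs = 16 Hz.
16 Hz > fs/2 = 14 Hz, folds to fs − 16 Hz = 12 Hz.
82 Hz mod fs = 26 Hz.
26 Hz > fs/2 = 14 Hz, folds to fs − 26 Hz = 2 Hz.
46 Hz mod fs = 18 Hz.
18 Hz > fs/2 = 14 Hz, folds to fs − 18 Hz = 10 Hz.
Distinct values: {2 Hz, 4 Hz, 6 Hz, 10 Hz, 12 Hz} → 5.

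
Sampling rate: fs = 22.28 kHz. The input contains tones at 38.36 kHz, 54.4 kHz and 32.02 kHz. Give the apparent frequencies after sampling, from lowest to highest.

fs/2 = 11.14 kHz.
38.36 kHz mod fs = 16.08 kHz.
16.08 kHz > fs/2 = 11.14 kHz, folds to fs − 16.08 kHz = 6.2 kHz.
54.4 kHz mod fs = 9.84 kHz.
9.84 kHz ≤ fs/2 = 11.14 kHz, appears at 9.84 kHz.
32.02 kHz mod fs = 9.74 kHz.
9.74 kHz ≤ fs/2 = 11.14 kHz, appears at 9.74 kHz.
Distinct values: {6.2 kHz, 9.74 kHz, 9.84 kHz}.

6.2 kHz, 9.74 kHz, 9.84 kHz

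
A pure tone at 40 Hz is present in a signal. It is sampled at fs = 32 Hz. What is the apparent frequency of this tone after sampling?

8 Hz

40 Hz mod fs = 8 Hz.
8 Hz ≤ fs/2 = 16 Hz, appears at 8 Hz.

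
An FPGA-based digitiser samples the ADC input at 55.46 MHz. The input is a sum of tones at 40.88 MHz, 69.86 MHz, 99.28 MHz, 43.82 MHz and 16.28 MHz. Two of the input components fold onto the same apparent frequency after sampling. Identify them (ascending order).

fs/2 = 27.73 MHz.
40.88 MHz > fs/2 = 27.73 MHz, folds to fs − 40.88 MHz = 14.58 MHz.
69.86 MHz mod fs = 14.4 MHz.
14.4 MHz ≤ fs/2 = 27.73 MHz, appears at 14.4 MHz.
99.28 MHz mod fs = 43.82 MHz.
43.82 MHz > fs/2 = 27.73 MHz, folds to fs − 43.82 MHz = 11.64 MHz.
43.82 MHz > fs/2 = 27.73 MHz, folds to fs − 43.82 MHz = 11.64 MHz.
16.28 MHz ≤ fs/2 = 27.73 MHz, passes unchanged.
43.82 MHz and 99.28 MHz both map to 11.64 MHz.

43.82 MHz, 99.28 MHz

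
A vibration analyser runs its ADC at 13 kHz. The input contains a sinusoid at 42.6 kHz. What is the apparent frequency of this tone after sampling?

3.6 kHz

42.6 kHz mod fs = 3.6 kHz.
3.6 kHz ≤ fs/2 = 6.5 kHz, appears at 3.6 kHz.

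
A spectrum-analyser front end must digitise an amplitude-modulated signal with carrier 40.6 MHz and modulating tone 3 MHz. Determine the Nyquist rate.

AM sidebands sit at fc ± fm = 37.6 MHz and 43.6 MHz.
Highest-frequency component: 43.6 MHz.
Nyquist rate = 2 × 43.6 MHz = 87.2 MHz.

87.2 MHz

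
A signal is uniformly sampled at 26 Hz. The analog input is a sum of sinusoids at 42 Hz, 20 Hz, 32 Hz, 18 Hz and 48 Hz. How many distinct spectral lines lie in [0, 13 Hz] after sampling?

4

fs/2 = 13 Hz.
42 Hz mod fs = 16 Hz.
16 Hz > fs/2 = 13 Hz, folds to fs − 16 Hz = 10 Hz.
20 Hz > fs/2 = 13 Hz, folds to fs − 20 Hz = 6 Hz.
32 Hz mod fs = 6 Hz.
6 Hz ≤ fs/2 = 13 Hz, appears at 6 Hz.
18 Hz > fs/2 = 13 Hz, folds to fs − 18 Hz = 8 Hz.
48 Hz mod fs = 22 Hz.
22 Hz > fs/2 = 13 Hz, folds to fs − 22 Hz = 4 Hz.
Distinct values: {4 Hz, 6 Hz, 8 Hz, 10 Hz} → 4.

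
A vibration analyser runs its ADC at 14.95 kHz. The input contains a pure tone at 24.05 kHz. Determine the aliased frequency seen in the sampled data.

5.85 kHz

24.05 kHz mod fs = 9.1 kHz.
9.1 kHz > fs/2 = 7.475 kHz, folds to fs − 9.1 kHz = 5.85 kHz.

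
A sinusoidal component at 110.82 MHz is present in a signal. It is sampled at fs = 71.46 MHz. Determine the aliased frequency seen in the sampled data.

32.1 MHz

110.82 MHz mod fs = 39.36 MHz.
39.36 MHz > fs/2 = 35.73 MHz, folds to fs − 39.36 MHz = 32.1 MHz.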